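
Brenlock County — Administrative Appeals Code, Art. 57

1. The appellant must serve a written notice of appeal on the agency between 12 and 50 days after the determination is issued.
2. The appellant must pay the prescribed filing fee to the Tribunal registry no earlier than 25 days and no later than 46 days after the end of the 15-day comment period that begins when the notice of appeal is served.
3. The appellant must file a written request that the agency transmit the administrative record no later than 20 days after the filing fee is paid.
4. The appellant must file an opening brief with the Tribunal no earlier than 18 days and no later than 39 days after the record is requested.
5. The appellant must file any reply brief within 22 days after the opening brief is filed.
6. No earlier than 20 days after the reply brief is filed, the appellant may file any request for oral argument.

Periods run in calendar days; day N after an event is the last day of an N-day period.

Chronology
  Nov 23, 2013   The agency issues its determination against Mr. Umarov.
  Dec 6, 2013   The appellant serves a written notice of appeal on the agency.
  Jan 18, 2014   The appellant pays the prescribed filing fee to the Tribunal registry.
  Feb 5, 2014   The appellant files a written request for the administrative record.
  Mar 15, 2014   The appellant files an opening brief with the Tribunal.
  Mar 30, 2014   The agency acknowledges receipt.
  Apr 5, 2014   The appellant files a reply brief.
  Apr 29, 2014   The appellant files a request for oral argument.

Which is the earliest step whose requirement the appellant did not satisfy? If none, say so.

None — every step was satisfied

Step 1 — 12 and 50 days from Nov 23, 2013 (when the determination is issued) are Dec 5, 2013 and Jan 12, 2014 respectively; Dec 6, 2013 falls inside that range.
Step 2 — 25 and 46 days from Dec 21, 2013 (end of the 15-day comment period, which began when the notice of appeal is served on Dec 6, 2013) are Jan 15, 2014 and Feb 5, 2014 respectively; done Jan 18, 2014 — within the window.
Step 3 — counting 20 days from Jan 18, 2014 (when the filing fee is paid) gives a deadline of Feb 7, 2014; done Feb 5, 2014 — timely.
Step 4 — 18 and 39 days from Feb 5, 2014 (when the record is requested) are Feb 23, 2014 and Mar 16, 2014 respectively; done Mar 15, 2014 — within the window.
Step 5 — counting 22 days from Mar 15, 2014 (when the opening brief is filed) gives a deadline of Apr 6, 2014; done Apr 5, 2014 — timely.
Step 6 — must wait 20 days from Apr 5, 2014 (when the reply brief is filed), so not before Apr 25, 2014; done Apr 29, 2014, after the minimum wait.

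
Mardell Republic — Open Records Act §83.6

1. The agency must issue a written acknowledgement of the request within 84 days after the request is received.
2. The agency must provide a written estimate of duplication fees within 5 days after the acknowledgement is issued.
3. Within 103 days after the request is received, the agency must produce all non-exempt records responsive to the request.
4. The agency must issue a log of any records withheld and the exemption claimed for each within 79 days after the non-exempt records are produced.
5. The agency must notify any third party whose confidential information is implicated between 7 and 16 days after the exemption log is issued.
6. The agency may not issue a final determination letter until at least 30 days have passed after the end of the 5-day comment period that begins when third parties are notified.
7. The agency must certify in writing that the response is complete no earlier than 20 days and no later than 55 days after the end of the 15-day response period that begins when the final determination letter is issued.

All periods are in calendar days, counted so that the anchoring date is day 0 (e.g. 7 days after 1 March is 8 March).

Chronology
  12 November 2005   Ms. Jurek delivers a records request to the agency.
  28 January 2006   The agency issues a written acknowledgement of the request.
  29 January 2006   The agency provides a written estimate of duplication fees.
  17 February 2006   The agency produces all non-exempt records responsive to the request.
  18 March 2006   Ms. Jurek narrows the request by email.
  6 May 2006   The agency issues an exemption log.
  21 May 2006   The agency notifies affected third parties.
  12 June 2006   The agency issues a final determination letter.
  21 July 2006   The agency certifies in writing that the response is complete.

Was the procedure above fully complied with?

Step 1 — counting 84 days from 12 November 2005 (when the request is received) gives a deadline of 4 February 2006; 28 January 2006 is within that limit.
Step 2 — counting 5 days from 28 January 2006 (when the acknowledgement is issued) gives a deadline of 2 February 2006; done 29 January 2006 — timely.
Step 3 — counting 103 days from 12 November 2005 (when the request is received) gives a deadline of 23 February 2006; completed 17 February 2006, before the deadline.
Step 4 — counting 79 days from 17 February 2006 (when the non-exempt records are produced) gives a deadline of 7 May 2006; 6 May 2006 is within that limit.
Step 5 — 7 and 16 days from 6 May 2006 (when the exemption log is issued) are 13 May 2006 and 22 May 2006 respectively; done 21 May 2006, which is between those dates.
Step 6 — must wait 30 days from 26 May 2006 (end of the 5-day comment period, which began when third parties are notified on 21 May 2006), so not before 25 June 2006; done 12 June 2006 — 13 days too early.

No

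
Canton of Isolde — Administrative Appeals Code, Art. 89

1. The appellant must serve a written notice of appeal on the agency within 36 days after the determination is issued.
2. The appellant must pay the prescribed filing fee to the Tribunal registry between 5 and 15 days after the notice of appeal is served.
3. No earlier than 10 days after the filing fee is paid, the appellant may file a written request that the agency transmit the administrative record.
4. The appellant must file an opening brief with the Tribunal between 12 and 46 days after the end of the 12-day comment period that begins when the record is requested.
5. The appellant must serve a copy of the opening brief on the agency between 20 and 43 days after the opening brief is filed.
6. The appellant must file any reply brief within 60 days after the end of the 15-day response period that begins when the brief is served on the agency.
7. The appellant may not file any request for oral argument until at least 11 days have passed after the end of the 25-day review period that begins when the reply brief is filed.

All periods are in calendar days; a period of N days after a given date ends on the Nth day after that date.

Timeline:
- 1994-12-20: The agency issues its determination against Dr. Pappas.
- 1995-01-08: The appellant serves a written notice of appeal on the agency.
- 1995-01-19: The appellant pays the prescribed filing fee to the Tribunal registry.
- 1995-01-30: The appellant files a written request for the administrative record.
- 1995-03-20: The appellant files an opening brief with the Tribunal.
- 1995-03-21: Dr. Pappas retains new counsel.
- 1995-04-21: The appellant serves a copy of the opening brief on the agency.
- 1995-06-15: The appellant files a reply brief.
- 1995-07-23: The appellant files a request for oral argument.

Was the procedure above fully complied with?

(1) due by 1994-12-20 + 36 days = 1995-01-25; 1995-01-08 is within that limit.
(2) the permitted window runs from 1995-01-08 + 5 = 1995-01-13 to 1995-01-08 + 15 = 1995-01-23; done 1995-01-19 — within the window.
(3) permitted from 1995-01-19 + 10 days = 1995-01-29 onward; 1995-01-30 is on or after that date.
(4) the permitted window runs from 1995-02-11 + 12 = 1995-02-23 to 1995-02-11 + 46 = 1995-03-29; done 1995-03-20, which is between those dates.
(5) the permitted window runs from 1995-03-20 + 20 = 1995-04-09 to 1995-03-20 + 43 = 1995-05-02; 1995-04-21 falls inside that range.
(6) due by 1995-05-06 + 60 days = 1995-07-05; 1995-06-15 is within that limit.
(7) permitted from 1995-07-10 + 11 days = 1995-07-21 onward; 1995-07-23 is on or after that date.

Yes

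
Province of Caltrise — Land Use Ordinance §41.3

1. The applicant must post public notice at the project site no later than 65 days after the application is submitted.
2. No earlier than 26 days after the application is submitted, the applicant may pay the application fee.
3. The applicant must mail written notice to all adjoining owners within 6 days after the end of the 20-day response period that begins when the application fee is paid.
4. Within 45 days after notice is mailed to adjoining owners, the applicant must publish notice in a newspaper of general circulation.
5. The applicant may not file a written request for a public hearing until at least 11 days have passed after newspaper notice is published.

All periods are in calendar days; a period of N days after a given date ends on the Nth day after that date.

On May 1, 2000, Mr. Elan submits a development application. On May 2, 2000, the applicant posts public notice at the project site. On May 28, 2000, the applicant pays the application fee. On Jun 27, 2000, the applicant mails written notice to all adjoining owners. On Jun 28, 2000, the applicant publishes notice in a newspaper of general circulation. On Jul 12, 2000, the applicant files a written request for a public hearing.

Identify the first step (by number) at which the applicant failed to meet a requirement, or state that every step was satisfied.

Step 1 — counting 65 days from May 1, 2000 (when the application is submitted) gives a deadline of Jul 5, 2000; done May 2, 2000 — timely.
Step 2 — must wait 26 days from May 1, 2000 (when the application is submitted), so not before May 27, 2000; done May 28, 2000 — permitted.
Step 3 — counting 6 days from Jun 17, 2000 (end of the 20-day response period, which began when the application fee is paid on May 28, 2000) gives a deadline of Jun 23, 2000; done Jun 27, 2000 — 4 days late.
The procedure was therefore not followed at step 3.

Step 3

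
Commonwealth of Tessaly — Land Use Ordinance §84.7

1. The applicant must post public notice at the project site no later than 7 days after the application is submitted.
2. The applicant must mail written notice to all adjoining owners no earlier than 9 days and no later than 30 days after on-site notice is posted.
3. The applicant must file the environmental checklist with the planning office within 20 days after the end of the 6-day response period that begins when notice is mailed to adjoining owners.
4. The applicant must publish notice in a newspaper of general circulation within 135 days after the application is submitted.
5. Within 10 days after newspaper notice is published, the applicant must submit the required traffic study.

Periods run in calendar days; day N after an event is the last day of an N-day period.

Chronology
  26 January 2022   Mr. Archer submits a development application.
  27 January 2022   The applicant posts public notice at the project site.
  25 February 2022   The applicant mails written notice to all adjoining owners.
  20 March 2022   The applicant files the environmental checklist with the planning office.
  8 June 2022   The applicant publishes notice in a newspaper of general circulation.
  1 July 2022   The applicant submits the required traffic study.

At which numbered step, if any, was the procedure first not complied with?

Step 5

(1) due by 26 January 2022 + 7 days = 2 February 2022; done 27 January 2022 — timely.
(2) the permitted window runs from 27 January 2022 + 9 = 5 February 2022 to 27 January 2022 + 30 = 26 February 2022; done 25 February 2022 — within the window.
(3) due by 3 March 2022 + 20 days = 23 March 2022; done 20 March 2022 — timely.
(4) due by 26 January 2022 + 135 days = 10 June 2022; 8 June 2022 is within that limit.
(5) due by 8 June 2022 + 10 days = 18 June 2022; not done until 1 July 2022, 13 days after the deadline.
The analysis stops there.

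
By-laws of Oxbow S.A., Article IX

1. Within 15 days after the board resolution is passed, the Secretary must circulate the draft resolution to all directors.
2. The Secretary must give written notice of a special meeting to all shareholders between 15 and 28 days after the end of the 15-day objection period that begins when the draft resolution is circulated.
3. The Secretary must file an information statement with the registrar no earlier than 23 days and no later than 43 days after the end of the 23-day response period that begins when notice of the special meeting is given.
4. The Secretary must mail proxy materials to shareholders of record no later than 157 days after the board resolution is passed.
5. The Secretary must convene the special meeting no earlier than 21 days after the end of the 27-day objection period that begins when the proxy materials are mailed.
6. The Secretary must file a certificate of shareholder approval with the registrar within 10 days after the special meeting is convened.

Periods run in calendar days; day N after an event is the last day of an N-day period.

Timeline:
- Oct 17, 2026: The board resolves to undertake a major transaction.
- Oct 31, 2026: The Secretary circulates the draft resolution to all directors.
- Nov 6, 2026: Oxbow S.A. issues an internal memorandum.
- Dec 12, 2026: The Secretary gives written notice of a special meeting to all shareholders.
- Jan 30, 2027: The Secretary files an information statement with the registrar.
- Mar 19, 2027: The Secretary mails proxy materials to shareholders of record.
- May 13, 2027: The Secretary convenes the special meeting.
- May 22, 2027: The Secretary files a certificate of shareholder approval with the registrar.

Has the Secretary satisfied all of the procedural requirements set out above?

Yes

Step 1: 15 days after Oct 17, 2026 (when the board resolution is passed) is Nov 1, 2026; completed Oct 31, 2026, before the deadline.
Step 2: the window is 15–28 days after Nov 15, 2026 (end of the 15-day objection period, which began when the draft resolution is circulated on Oct 31, 2026), so Nov 30, 2026 through Dec 13, 2026; done Dec 12, 2026, which is between those dates.
Step 3: the window is 23–43 days after Jan 4, 2027 (end of the 23-day response period, which began when notice of the special meeting is given on Dec 12, 2026), so Jan 27, 2027 through Feb 16, 2027; done Jan 30, 2027, which is between those dates.
Step 4: 157 days after Oct 17, 2026 (when the board resolution is passed) is Mar 23, 2027; Mar 19, 2027 is within that limit.
Step 5: the earliest permitted date is 21 days after Apr 15, 2027 (end of the 27-day objection period, which began when the proxy materials are mailed on Mar 19, 2027), i.e. May 6, 2027; done May 13, 2027 — permitted.
Step 6: 10 days after May 13, 2027 (when the special meeting is convened) is May 23, 2027; May 22, 2027 is within that limit.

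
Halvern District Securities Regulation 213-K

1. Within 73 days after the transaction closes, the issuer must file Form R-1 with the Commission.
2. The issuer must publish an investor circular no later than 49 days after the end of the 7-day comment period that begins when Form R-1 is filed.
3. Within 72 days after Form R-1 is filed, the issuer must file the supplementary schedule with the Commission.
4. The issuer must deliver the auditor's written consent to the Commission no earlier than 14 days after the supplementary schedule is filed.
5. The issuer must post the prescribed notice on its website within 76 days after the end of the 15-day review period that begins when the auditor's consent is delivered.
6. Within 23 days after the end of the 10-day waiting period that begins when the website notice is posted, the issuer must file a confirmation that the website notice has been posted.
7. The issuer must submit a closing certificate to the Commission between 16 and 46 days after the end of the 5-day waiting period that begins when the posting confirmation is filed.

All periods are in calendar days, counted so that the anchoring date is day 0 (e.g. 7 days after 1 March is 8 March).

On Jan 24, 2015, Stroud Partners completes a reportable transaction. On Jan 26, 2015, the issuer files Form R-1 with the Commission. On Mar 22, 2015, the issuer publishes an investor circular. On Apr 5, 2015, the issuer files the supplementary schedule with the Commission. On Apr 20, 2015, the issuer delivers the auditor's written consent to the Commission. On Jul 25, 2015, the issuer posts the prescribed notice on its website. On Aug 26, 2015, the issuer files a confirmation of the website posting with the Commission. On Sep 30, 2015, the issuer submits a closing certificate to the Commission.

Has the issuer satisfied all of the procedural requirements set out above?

(1) due by Jan 24, 2015 + 73 days = Apr 7, 2015; Jan 26, 2015 is within that limit.
(2) due by Feb 2, 2015 + 49 days = Mar 23, 2015; completed Mar 22, 2015, before the deadline.
(3) due by Jan 26, 2015 + 72 days = Apr 8, 2015; done Apr 5, 2015 — timely.
(4) permitted from Apr 5, 2015 + 14 days = Apr 19, 2015 onward; Apr 20, 2015 is on or after that date.
(5) due by May 5, 2015 + 76 days = Jul 20, 2015; done Jul 25, 2015 — 5 days late.

No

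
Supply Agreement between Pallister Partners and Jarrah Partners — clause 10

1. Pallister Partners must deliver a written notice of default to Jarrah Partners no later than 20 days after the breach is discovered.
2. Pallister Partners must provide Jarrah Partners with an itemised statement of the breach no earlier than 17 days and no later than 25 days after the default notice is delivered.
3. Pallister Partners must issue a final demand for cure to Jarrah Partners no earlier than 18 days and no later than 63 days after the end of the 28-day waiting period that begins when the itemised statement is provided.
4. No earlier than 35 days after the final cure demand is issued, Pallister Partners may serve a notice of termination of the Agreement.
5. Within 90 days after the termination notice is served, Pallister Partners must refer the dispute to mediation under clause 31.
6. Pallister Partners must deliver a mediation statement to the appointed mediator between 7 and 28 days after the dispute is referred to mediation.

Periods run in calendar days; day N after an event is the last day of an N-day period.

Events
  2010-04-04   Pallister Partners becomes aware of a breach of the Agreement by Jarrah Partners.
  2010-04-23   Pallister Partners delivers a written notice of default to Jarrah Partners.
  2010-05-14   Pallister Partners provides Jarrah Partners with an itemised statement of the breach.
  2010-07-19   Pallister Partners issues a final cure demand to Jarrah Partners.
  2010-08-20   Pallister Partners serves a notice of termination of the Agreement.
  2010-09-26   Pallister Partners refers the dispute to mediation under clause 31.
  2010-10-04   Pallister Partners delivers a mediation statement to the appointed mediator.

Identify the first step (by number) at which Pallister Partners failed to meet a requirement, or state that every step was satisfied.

Step 4

Step 1: 20 days after 2010-04-04 (when the breach is discovered) is 2010-04-24; completed 2010-04-23, before the deadline.
Step 2: the window is 17–25 days after 2010-04-23 (when the default notice is delivered), so 2010-05-10 through 2010-05-18; done 2010-05-14 — within the window.
Step 3: the window is 18–63 days after 2010-06-11 (end of the 28-day waiting period, which began when the itemised statement is provided on 2010-05-14), so 2010-06-29 through 2010-08-13; done 2010-07-19, which is between those dates.
Step 4: the earliest permitted date is 35 days after 2010-07-19 (when the final cure demand is issued), i.e. 2010-08-23; acted on 2010-08-20, 3 days prematurely.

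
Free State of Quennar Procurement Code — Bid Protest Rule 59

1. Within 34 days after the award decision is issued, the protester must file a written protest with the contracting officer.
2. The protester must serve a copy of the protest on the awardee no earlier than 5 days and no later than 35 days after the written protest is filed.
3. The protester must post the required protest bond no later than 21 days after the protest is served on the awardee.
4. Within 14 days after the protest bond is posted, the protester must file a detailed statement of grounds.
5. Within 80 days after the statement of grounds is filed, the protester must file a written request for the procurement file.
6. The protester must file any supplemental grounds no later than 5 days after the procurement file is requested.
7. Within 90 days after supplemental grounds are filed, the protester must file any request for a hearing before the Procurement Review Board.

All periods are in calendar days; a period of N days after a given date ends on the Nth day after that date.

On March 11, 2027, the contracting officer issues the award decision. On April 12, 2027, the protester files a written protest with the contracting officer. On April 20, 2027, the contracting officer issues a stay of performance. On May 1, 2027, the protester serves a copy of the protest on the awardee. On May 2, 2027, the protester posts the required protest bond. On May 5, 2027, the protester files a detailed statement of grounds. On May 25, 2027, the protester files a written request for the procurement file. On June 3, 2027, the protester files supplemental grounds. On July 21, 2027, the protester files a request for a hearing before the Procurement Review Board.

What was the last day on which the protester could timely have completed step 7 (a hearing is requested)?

September 1, 2027

Step 7 runs from June 3, 2027, when supplemental grounds are filed. 90 days after June 3, 2027 is September 1, 2027.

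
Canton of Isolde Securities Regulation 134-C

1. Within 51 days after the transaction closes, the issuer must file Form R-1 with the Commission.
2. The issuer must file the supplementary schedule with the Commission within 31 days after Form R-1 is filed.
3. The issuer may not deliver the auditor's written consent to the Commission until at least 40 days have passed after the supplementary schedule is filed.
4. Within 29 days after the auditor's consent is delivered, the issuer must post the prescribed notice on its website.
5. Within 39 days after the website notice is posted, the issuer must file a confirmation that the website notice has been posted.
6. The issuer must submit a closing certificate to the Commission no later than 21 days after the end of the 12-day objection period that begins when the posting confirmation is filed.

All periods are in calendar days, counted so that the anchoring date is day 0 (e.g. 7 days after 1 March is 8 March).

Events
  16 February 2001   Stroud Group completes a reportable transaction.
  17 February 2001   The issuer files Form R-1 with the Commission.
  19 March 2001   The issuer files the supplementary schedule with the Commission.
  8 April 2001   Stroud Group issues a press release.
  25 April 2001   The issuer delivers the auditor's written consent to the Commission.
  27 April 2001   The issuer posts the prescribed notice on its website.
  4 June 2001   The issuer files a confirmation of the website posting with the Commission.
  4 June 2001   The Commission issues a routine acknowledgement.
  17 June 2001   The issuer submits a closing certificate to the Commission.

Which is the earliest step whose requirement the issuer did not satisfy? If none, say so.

Step 1 — counting 51 days from 16 February 2001 (when the transaction closes) gives a deadline of 8 April 2001; done 17 February 2001 — timely.
Step 2 — counting 31 days from 17 February 2001 (when Form R-1 is filed) gives a deadline of 20 March 2001; 19 March 2001 is within that limit.
Step 3 — must wait 40 days from 19 March 2001 (when the supplementary schedule is filed), so not before 28 April 2001; acted on 25 April 2001, 3 days prematurely.
Later steps need not be reached.

Step 3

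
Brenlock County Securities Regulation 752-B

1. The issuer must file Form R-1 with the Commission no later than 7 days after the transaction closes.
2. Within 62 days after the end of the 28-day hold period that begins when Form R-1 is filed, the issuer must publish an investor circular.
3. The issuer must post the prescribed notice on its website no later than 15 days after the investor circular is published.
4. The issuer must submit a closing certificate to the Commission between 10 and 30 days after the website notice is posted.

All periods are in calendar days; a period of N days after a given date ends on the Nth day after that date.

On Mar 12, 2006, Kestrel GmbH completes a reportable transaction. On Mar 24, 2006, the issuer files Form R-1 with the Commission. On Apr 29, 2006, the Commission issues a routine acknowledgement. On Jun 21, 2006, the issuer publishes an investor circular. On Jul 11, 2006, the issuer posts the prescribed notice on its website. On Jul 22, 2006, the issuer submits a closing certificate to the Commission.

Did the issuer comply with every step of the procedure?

No

(1) due by Mar 12, 2006 + 7 days = Mar 19, 2006; not done until Mar 24, 2006, 5 days after the deadline.
The procedure was therefore not followed at step 1.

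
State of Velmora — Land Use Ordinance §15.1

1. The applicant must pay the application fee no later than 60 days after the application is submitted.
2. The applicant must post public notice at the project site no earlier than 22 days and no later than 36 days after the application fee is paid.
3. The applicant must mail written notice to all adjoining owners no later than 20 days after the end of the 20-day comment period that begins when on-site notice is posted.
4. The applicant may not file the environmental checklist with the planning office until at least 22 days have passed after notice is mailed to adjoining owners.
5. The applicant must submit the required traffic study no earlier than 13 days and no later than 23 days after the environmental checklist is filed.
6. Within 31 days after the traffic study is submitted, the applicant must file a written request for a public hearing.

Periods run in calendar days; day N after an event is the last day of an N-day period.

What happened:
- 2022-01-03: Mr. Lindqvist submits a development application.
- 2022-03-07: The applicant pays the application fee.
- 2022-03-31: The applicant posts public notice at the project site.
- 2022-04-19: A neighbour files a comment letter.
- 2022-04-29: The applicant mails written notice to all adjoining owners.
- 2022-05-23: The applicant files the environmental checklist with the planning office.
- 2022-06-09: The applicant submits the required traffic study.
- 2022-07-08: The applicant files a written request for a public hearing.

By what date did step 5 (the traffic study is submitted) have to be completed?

2022-06-15

Step 5 runs from 2022-05-23, when the environmental checklist is filed. The window is 13–23 days after 2022-05-23; it closes on 2022-06-15.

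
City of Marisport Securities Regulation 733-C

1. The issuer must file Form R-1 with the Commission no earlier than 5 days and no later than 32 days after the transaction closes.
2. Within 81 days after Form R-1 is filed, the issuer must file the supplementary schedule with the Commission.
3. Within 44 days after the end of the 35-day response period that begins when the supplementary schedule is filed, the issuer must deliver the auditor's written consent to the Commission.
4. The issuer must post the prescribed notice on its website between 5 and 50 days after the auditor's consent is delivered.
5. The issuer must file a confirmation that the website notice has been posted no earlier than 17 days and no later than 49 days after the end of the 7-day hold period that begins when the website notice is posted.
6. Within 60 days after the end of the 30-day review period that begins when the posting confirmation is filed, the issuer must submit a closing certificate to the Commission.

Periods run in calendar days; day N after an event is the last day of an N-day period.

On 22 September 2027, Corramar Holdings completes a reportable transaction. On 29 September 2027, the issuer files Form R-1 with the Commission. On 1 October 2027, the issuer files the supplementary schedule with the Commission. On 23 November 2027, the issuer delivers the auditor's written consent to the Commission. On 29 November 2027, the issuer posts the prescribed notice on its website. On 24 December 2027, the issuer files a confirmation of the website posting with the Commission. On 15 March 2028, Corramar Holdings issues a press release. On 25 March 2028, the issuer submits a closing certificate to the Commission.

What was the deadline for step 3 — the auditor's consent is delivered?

The supplementary schedule is filed on 1 October 2027; the 35-day response period therefore ends 5 November 2027, and step 3 runs from that date. 44 days after 5 November 2027 is 19 December 2027.

19 December 2027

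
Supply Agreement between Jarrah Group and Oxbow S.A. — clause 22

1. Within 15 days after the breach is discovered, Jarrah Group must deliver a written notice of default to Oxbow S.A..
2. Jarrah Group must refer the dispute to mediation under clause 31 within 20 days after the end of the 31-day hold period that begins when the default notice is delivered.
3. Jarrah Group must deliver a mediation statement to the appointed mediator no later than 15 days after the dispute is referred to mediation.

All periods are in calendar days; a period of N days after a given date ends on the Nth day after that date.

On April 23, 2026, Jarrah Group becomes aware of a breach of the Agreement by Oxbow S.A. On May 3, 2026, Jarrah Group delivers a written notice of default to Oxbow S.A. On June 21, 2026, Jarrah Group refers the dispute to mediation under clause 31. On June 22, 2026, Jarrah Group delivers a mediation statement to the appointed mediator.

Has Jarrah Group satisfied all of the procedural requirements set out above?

Yes

(1) due by April 23, 2026 + 15 days = May 8, 2026; completed May 3, 2026, before the deadline.
(2) due by June 3, 2026 + 20 days = June 23, 2026; completed June 21, 2026, before the deadline.
(3) due by June 21, 2026 + 15 days = July 6, 2026; completed June 22, 2026, before the deadline.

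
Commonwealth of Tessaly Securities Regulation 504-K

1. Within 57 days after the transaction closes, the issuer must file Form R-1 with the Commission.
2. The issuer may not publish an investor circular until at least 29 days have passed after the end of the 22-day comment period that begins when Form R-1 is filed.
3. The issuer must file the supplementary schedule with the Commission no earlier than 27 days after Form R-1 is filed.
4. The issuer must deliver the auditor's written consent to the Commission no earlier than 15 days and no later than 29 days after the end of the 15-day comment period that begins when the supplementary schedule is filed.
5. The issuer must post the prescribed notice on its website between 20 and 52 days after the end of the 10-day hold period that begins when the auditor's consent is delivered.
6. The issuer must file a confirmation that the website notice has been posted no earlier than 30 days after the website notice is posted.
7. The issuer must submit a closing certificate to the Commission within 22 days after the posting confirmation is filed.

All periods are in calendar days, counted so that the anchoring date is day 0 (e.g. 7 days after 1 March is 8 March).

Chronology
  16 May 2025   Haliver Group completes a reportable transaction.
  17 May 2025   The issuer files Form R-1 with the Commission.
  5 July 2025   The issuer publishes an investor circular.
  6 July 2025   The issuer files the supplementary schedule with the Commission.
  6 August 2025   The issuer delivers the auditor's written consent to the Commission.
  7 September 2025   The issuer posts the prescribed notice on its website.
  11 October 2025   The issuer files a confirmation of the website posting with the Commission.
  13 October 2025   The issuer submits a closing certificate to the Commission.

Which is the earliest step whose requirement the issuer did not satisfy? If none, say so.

Step 1: 57 days after 16 May 2025 (when the transaction closes) is 12 July 2025; 17 May 2025 is within that limit.
Step 2: the earliest permitted date is 29 days after 8 June 2025 (end of the 22-day comment period, which began when Form R-1 is filed on 17 May 2025), i.e. 7 July 2025; done 5 July 2025 — 2 days too early.

Step 2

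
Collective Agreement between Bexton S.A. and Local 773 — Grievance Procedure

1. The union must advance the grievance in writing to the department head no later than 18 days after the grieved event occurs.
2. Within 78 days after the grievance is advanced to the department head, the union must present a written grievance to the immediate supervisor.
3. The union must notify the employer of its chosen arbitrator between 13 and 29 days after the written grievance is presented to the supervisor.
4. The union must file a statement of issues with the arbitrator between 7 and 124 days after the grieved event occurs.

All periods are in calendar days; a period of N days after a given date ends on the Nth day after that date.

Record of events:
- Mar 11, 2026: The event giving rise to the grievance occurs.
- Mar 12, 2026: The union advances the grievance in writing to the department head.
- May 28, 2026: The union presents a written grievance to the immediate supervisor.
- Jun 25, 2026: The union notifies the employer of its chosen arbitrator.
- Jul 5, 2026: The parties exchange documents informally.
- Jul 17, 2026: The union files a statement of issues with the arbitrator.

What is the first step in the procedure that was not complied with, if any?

Step 4

Step 1 — counting 18 days from Mar 11, 2026 (when the grieved event occurs) gives a deadline of Mar 29, 2026; done Mar 12, 2026 — timely.
Step 2 — counting 78 days from Mar 12, 2026 (when the grievance is advanced to the department head) gives a deadline of May 29, 2026; May 28, 2026 is within that limit.
Step 3 — 13 and 29 days from May 28, 2026 (when the written grievance is presented to the supervisor) are Jun 10, 2026 and Jun 26, 2026 respectively; Jun 25, 2026 falls inside that range.
Step 4 — 7 and 124 days from Mar 11, 2026 (when the grieved event occurs) are Mar 18, 2026 and Jul 13, 2026 respectively; Jul 17, 2026 is 4 days past the end of the window.
The analysis stops there.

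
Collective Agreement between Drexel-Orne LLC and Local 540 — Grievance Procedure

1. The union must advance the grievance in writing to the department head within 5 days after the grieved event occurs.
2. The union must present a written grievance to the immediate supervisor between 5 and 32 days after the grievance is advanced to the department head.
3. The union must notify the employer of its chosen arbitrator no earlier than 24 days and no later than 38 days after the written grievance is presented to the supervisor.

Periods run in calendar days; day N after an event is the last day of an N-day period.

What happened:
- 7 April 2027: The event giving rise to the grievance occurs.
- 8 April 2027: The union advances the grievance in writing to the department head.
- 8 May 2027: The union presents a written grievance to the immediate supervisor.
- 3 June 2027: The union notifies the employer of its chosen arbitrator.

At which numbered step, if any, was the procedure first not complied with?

Step 1: 5 days after 7 April 2027 (when the grieved event occurs) is 12 April 2027; done 8 April 2027 — timely.
Step 2: the window is 5–32 days after 8 April 2027 (when the grievance is advanced to the department head), so 13 April 2027 through 10 May 2027; 8 May 2027 falls inside that range.
Step 3: the window is 24–38 days after 8 May 2027 (when the written grievance is presented to the supervisor), so 1 June 2027 through 15 June 2027; done 3 June 2027, which is between those dates.

None — every step was satisfied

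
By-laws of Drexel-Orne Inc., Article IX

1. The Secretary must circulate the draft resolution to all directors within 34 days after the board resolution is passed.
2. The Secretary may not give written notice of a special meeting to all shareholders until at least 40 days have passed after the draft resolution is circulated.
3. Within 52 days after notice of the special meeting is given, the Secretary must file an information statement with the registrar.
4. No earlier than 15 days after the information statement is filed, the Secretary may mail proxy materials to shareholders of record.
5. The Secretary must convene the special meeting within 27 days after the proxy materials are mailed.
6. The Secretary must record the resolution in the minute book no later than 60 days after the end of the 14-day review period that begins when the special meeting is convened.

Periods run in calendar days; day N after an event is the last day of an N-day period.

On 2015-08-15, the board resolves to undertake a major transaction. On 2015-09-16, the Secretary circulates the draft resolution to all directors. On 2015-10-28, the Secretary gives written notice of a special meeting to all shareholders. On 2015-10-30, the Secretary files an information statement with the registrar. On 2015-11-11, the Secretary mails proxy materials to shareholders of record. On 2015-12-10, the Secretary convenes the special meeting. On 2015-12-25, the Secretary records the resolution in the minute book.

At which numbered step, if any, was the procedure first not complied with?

Step 4

Step 1: 34 days after 2015-08-15 (when the board resolution is passed) is 2015-09-18; done 2015-09-16 — timely.
Step 2: the earliest permitted date is 40 days after 2015-09-16 (when the draft resolution is circulated), i.e. 2015-10-26; done 2015-10-28, after the minimum wait.
Step 3: 52 days after 2015-10-28 (when notice of the special meeting is given) is 2015-12-19; 2015-10-30 is within that limit.
Step 4: the earliest permitted date is 15 days after 2015-10-30 (when the information statement is filed), i.e. 2015-11-14; done 2015-11-11 — 3 days too early.
Later steps need not be reached.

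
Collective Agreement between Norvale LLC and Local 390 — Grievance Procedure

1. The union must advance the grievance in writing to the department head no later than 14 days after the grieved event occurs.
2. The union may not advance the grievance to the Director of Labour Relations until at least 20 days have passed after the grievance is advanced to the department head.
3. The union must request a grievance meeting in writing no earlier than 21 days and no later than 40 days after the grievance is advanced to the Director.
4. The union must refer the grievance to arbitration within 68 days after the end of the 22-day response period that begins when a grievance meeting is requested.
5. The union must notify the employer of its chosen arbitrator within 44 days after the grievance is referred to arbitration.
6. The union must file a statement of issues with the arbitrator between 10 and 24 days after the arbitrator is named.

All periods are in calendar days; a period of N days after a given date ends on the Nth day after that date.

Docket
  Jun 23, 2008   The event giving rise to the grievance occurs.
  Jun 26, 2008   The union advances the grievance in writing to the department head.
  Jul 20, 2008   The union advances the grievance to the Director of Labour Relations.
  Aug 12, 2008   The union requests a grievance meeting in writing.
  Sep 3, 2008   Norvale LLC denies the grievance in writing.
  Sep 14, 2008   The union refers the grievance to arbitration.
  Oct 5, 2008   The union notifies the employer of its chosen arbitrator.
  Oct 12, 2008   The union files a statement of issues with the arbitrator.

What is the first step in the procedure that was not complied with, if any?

Step 6

(1) due by Jun 23, 2008 + 14 days = Jul 7, 2008; Jun 26, 2008 is within that limit.
(2) permitted from Jun 26, 2008 + 20 days = Jul 16, 2008 onward; Jul 20, 2008 is on or after that date.
(3) the permitted window runs from Jul 20, 2008 + 21 = Aug 10, 2008 to Jul 20, 2008 + 40 = Aug 29, 2008; done Aug 12, 2008 — within the window.
(4) due by Sep 3, 2008 + 68 days = Nov 10, 2008; Sep 14, 2008 is within that limit.
(5) due by Sep 14, 2008 + 44 days = Oct 28, 2008; completed Oct 5, 2008, before the deadline.
(6) the permitted window runs from Oct 5, 2008 + 10 = Oct 15, 2008 to Oct 5, 2008 + 24 = Oct 29, 2008; Oct 12, 2008 is 3 days too early.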